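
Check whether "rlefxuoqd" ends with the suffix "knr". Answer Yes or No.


Input string: 'rlefxuoqd'
Suffix to check: 'knr'
Last 3 characters of input: 'oqd'
Match: False
Result: No


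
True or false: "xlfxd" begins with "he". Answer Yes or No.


Input string: 'xlfxd'
Prefix to check: 'he'
First 2 characters of input: 'xl'
Match: False
Result: No


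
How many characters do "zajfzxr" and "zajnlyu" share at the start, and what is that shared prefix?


String 1: 'zajfzxr'
String 2: 'zajnlyu'
Compare position by position:
pos 0: 'z' vs 'z' match
pos 1: 'a' vs 'a' match
pos 2: 'j' vs 'j' match
pos 3: 'f' vs 'n' differ -> stop
Longest common prefix: "zaj" (length 3)


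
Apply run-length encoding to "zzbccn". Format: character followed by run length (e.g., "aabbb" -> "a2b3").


Input: 'zzbccn'
Operation: identify consecutive runs
Runs: 'zz' -> z2, 'b' -> b1, 'cc' -> c2, 'n' -> n1
Encoded: z2b1c2n1


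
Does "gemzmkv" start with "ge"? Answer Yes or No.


Input string: 'gemzmkv'
Prefix to check: 'ge'
First 2 characters of input: 'ge'
Match: True
Result: Yes


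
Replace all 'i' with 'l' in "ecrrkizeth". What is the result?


Input string: 'ecrrkizeth'
Operation: replace 'i' with 'l'
Positions of 'i': 5
After replacement: ecrrklzeth


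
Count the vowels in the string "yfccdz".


Input string: 'yfccdz'
Operation: count vowels (a, e, i, o, u)
Scan: s[0]='y', s[1]='f', s[2]='c', s[3]='c', s[4]='d', s[5]='z'
Vowels found: 0
Result: 0


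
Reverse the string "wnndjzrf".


Input string: 'wnndjzrf'
Operation: reverse character order
Original order: 'w' -> 'n' -> 'n' -> 'd' -> 'j' -> 'z' -> 'r' -> 'f'
Reversed order: 'f' -> 'r' -> 'z' -> 'j' -> 'd' -> 'n' -> 'n' -> 'w'
Result: frzjdnnw


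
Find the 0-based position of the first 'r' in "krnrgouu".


Input string: 'krnrgouu'
Target: 'r'
Scanning left to right: s[0]='k', s[1]='r'
First match at index: 1


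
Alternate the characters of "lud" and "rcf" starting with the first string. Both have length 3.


String 1: 'lud'
String 2: 'rcf'
Operation: alternate characters
Pairs: 'l'+'r', 'u'+'c', 'd'+'f'
Result: lrucdf


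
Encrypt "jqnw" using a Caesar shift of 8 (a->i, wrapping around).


Input: 'jqnw', shift = 8
Operation: for each letter, (position + 8) mod 26
Mapping: 'j'(9+8=17)->'r', 'q'(16+8=24)->'y', 'n'(13+8=21)->'v', 'w'(22+8=30, 30 mod 26=4)->'e'
Result: ryve


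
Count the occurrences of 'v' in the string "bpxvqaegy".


Input string: 'bpxvqaegy'
Target character: 'v'
Scan each position: s[3]='v'
Matches found at indices: 3
Total: 1


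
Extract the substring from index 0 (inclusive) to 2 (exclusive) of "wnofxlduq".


Input string: 'wnofxlduq'
Operation: slice [0:2]
Extract characters: s[0]='w', s[1]='n'
Result: wn


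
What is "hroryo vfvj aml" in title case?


Input string: 'hroryo vfvj aml'
Operation: capitalize first letter of each word
Word transformations: 'hroryo'->'Hroryo', 'vfvj'->'Vfvj', 'aml'->'Aml'
Result: Hroryo Vfvj Aml


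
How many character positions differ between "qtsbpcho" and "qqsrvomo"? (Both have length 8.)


String 1: 'qtsbpcho'
String 2: 'qqsrvomo'
Compare each position: pos 0: 'q'=='q', pos 1: 't'!='q', pos 2: 's'=='s', pos 3: 'b'!='r', pos 4: 'p'!='v', pos 5: 'c'!='o', pos 6: 'h'!='m', pos 7: 'o'=='o'
Differing positions: 5
Hamming distance: 5


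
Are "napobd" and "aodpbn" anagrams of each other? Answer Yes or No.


String 1: 'napobd' -> sorted: 'abdnop'
String 2: 'aodpbn' -> sorted: 'abdnop'
Compare sorted forms: 'abdnop' == 'abdnop'
Anagram: Yes


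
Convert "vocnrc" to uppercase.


Input string: 'vocnrc'
Operation: convert each letter to uppercase
Mapping: 'v'->'V', 'o'->'O', 'c'->'C', 'n'->'N', 'r'->'R', 'c'->'C'
Result: VOCNRC


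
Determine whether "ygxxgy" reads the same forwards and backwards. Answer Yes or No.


Input string: 'ygxxgy'
Reversed: 'ygxxgy'
Compare pairs: s[0]='y' vs s[5]='y' (match), s[1]='g' vs s[4]='g' (match), s[2]='x' vs s[3]='x' (match)
Palindrome: Yes


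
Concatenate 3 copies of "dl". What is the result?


Input string: 'dl'
Operation: repeat 3 times
Concatenation: 'dl' + 'dl' + 'dl'
Result: dldldl


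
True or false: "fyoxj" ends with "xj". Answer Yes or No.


Input string: 'fyoxj'
Suffix to check: 'xj'
Last 2 characters of input: 'xj'
Match: True
Result: Yes


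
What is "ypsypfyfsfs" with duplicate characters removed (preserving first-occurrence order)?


Input: 'ypsypfyfsfs'
Operation: keep first occurrence of each character
Scan: s[0]='y' new -> keep; s[1]='p' new -> keep; s[2]='s' new -> keep; s[3]='y' seen -> skip; s[4]='p' seen -> skip; s[5]='f' new -> keep; s[6]='y' seen -> skip; s[7]='f' seen -> skip; s[8]='s' seen -> skip; s[9]='f' seen -> skip; s[10]='s' seen -> skip
Result: ypsf


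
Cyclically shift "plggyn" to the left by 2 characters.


Input: 'plggyn', shift = 2
Operation: split at index 2 and swap parts
Front part s[0:2] = 'pl'
Back part s[2:] = 'ggyn'
Rotated = back + front = 'ggyn' + 'pl'
Result: ggynpl


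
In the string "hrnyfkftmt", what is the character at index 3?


Input string: 'hrnyfkftmt'
Operation: get character at index 3
Index mapping: s[0]='h', s[1]='r', s[2]='n', s[3]='y'
Result: 'y'


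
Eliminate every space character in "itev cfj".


Input string: 'itev cfj'
Operation: remove all spaces
Words: 'itev', 'cfj'
Join without spaces: itevcfj


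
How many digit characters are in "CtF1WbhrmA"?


Input string: 'CtF1WbhrmA'
Operation: count digit characters (0-9)
Scan: 'C', 't', 'F', '1'(digit), 'W', 'b', 'h', 'r', 'm', 'A'
Digits found: 1
Result: 1


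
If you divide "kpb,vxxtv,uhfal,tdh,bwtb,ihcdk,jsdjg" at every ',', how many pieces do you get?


Input string: 'kpb,vxxtv,uhfal,tdh,bwtb,ihcdk,jsdjg'
Delimiter: ','
Split result: 'kpb', 'vxxtv', 'uhfal', 'tdh', 'bwtb', 'ihcdk', 'jsdjg'
Number of parts: 7


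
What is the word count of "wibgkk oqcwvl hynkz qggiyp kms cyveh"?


Input string: 'wibgkk oqcwvl hynkz qggiyp kms cyveh'
Operation: split by spaces
Words found: 'wibgkk', 'oqcwvl', 'hynkz', 'qggiyp', 'kms', 'cyveh'
Word count: 6


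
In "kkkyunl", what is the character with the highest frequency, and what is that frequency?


Input: 'kkkyunl'
Operation: tally each character
Counts: 'k':3, 'l':1, 'n':1, 'u':1, 'y':1
Maximum: 'k' appears 3 times


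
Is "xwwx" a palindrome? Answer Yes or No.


Input string: 'xwwx'
Reversed: 'xwwx'
Compare pairs: s[0]='x' vs s[3]='x' (match), s[1]='w' vs s[2]='w' (match)
Palindrome: Yes


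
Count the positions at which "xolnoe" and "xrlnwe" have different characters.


String 1: 'xolnoe'
String 2: 'xrlnwe'
Compare each position: pos 0: 'x'=='x', pos 1: 'o'!='r', pos 2: 'l'=='l', pos 3: 'n'=='n', pos 4: 'o'!='w', pos 5: 'e'=='e'
Differing positions: 2
Hamming distance: 2


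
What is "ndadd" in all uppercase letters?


Input string: 'ndadd'
Operation: convert each letter to uppercase
Mapping: 'n'->'N', 'd'->'D', 'a'->'A', 'd'->'D', 'd'->'D'
Result: NDADD


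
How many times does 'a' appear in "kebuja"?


Input string: 'kebuja'
Target character: 'a'
Scan each position: s[5]='a'
Matches found at indices: 5
Total: 1


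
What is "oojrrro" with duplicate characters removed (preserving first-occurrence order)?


Input: 'oojrrro'
Operation: keep first occurrence of each character
Scan: s[0]='o' new -> keep; s[1]='o' seen -> skip; s[2]='j' new -> keep; s[3]='r' new -> keep; s[4]='r' seen -> skip; s[5]='r' seen -> skip; s[6]='o' seen -> skip
Result: ojr


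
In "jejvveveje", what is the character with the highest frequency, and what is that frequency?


Input: 'jejvveveje'
Operation: tally each character
Counts: 'e':4, 'j':3, 'v':3
Maximum: 'e' appears 4 times


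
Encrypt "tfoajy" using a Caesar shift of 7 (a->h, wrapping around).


Input: 'tfoajy', shift = 7
Operation: for each letter, (position + 7) mod 26
Mapping: 't'(19+7=26, 26 mod 26=0)->'a', 'f'(5+7=12)->'m', 'o'(14+7=21)->'v', 'a'(0+7=7)->'h', 'j'(9+7=16)->'q', 'y'(24+7=31, 31 mod 26=5)->'f'
Result: amvhqf


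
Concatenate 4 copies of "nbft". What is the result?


Input string: 'nbft'
Operation: repeat 4 times
Concatenation: 'nbft' + 'nbft' + 'nbft' + 'nbft'
Result: nbftnbftnbftnbft


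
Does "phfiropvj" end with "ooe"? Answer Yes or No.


Input string: 'phfiropvj'
Suffix to check: 'ooe'
Last 3 characters of input: 'pvj'
Match: False
Result: No


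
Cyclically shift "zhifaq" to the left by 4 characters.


Input: 'zhifaq', shift = 4
Operation: split at index 4 and swap parts
Front part s[0:4] = 'zhif'
Back part s[4:] = 'aq'
Rotated = back + front = 'aq' + 'zhif'
Result: aqzhif


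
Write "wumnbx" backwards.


Input string: 'wumnbx'
Operation: reverse character order
Original order: 'w' -> 'u' -> 'm' -> 'n' -> 'b' -> 'x'
Reversed order: 'x' -> 'b' -> 'n' -> 'm' -> 'u' -> 'w'
Result: xbnmuw


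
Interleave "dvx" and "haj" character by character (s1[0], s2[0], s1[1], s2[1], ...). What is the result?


String 1: 'dvx'
String 2: 'haj'
Operation: alternate characters
Pairs: 'd'+'h', 'v'+'a', 'x'+'j'
Result: dhvaxj


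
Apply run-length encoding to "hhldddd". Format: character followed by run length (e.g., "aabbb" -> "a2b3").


Input: 'hhldddd'
Operation: identify consecutive runs
Runs: 'hh' -> h2, 'l' -> l1, 'dddd' -> d4
Encoded: h2l1d4


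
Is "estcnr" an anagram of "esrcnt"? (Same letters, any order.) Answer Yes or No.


String 1: 'esrcnt' -> sorted: 'cenrst'
String 2: 'estcnr' -> sorted: 'cenrst'
Compare sorted forms: 'cenrst' == 'cenrst'
Anagram: Yes


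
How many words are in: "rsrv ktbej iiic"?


Input string: 'rsrv ktbej iiic'
Operation: split by spaces
Words found: 'rsrv', 'ktbej', 'iiic'
Word count: 3


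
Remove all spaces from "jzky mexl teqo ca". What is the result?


Input string: 'jzky mexl teqo ca'
Operation: remove all spaces
Words: 'jzky', 'mexl', 'teqo', 'ca'
Join without spaces: jzkymexlteqoca


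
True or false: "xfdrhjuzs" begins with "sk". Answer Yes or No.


Input string: 'xfdrhjuzs'
Prefix to check: 'sk'
First 2 characters of input: 'xf'
Match: False
Result: No


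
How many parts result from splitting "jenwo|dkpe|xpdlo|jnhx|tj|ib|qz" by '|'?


Input string: 'jenwo|dkpe|xpdlo|jnhx|tj|ib|qz'
Delimiter: '|'
Split result: 'jenwo', 'dkpe', 'xpdlo', 'jnhx', 'tj', 'ib', 'qz'
Number of parts: 7


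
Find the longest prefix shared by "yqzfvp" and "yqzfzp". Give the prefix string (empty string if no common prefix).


String 1: 'yqzfvp'
String 2: 'yqzfzp'
Compare position by position:
pos 0: 'y' vs 'y' match
pos 1: 'q' vs 'q' match
pos 2: 'z' vs 'z' match
pos 3: 'f' vs 'f' match
pos 4: 'v' vs 'z' differ -> stop
Longest common prefix: "yqzf" (length 4)


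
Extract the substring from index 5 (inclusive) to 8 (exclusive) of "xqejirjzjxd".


Input string: 'xqejirjzjxd'
Operation: slice [5:8]
Extract characters: s[5]='r', s[6]='j', s[7]='z'
Result: rjz


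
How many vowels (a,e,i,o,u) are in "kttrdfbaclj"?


Input string: 'kttrdfbaclj'
Operation: count vowels (a, e, i, o, u)
Scan: s[0]='k', s[1]='t', s[2]='t', s[3]='r', s[4]='d', s[5]='f', s[6]='b', s[7]='a' (vowel), s[8]='c', s[9]='l', s[10]='j'
Vowels found: 1
Result: 1


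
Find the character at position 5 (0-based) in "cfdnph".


Input string: 'cfdnph'
Operation: get character at index 5
Index mapping: s[0]='c', s[1]='f', s[2]='d', s[3]='n', s[4]='p', s[5]='h'
Result: 'h'


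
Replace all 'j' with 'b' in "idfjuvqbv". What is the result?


Input string: 'idfjuvqbv'
Operation: replace 'j' with 'b'
Positions of 'j': 3
After replacement: idfbuvqbv


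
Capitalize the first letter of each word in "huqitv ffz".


Input string: 'huqitv ffz'
Operation: capitalize first letter of each word
Word transformations: 'huqitv'->'Huqitv', 'ffz'->'Ffz'
Result: Huqitv Ffz


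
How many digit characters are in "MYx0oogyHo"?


Input string: 'MYx0oogyHo'
Operation: count digit characters (0-9)
Scan: 'M', 'Y', 'x', '0'(digit), 'o', 'o', 'g', 'y', 'H', 'o'
Digits found: 1
Result: 1


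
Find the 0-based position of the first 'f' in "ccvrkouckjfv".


Input string: 'ccvrkouckjfv'
Target: 'f'
Scanning left to right: s[0]='c', s[1]='c', s[2]='v', s[3]='r', s[4]='k', s[5]='o', s[6]='u', s[7]='c', s[8]='k', s[9]='j', s[10]='f'
First match at index: 10


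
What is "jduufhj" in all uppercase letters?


Input string: 'jduufhj'
Operation: convert each letter to uppercase
Mapping: 'j'->'J', 'd'->'D', 'u'->'U', 'u'->'U', 'f'->'F', 'h'->'H', 'j'->'J'
Result: JDUUFHJ


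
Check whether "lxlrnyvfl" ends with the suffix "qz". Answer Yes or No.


Input string: 'lxlrnyvfl'
Suffix to check: 'qz'
Last 2 characters of input: 'fl'
Match: False
Result: No


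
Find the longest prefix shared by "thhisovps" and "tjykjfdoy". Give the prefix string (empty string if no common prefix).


String 1: 'thhisovps'
String 2: 'tjykjfdoy'
Compare position by position:
pos 0: 't' vs 't' match
pos 1: 'h' vs 'j' differ -> stop
Longest common prefix: "t" (length 1)


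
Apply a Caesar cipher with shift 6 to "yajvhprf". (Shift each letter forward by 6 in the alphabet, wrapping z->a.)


Input: 'yajvhprf', shift = 6
Operation: for each letter, (position + 6) mod 26
Mapping: 'y'(24+6=30, 30 mod 26=4)->'e', 'a'(0+6=6)->'g', 'j'(9+6=15)->'p', 'v'(21+6=27, 27 mod 26=1)->'b', 'h'(7+6=13)->'n', 'p'(15+6=21)->'v', 'r'(17+6=23)->'x', 'f'(5+6=11)->'l'
Result: egpbnvxl


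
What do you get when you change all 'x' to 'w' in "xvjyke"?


Input string: 'xvjyke'
Operation: replace 'x' with 'w'
Positions of 'x': 0
After replacement: wvjyke


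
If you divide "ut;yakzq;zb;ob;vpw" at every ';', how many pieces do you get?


Input string: 'ut;yakzq;zb;ob;vpw'
Delimiter: ';'
Split result: 'ut', 'yakzq', 'zb', 'ob', 'vpw'
Number of parts: 5


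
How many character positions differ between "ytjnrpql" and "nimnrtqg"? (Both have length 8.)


String 1: 'ytjnrpql'
String 2: 'nimnrtqg'
Compare each position: pos 0: 'y'!='n', pos 1: 't'!='i', pos 2: 'j'!='m', pos 3: 'n'=='n', pos 4: 'r'=='r', pos 5: 'p'!='t', pos 6: 'q'=='q', pos 7: 'l'!='g'
Differing positions: 5
Hamming distance: 5


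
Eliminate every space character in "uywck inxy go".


Input string: 'uywck inxy go'
Operation: remove all spaces
Words: 'uywck', 'inxy', 'go'
Join without spaces: uywckinxygo


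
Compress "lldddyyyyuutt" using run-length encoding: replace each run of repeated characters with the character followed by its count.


Input: 'lldddyyyyuutt'
Operation: identify consecutive runs
Runs: 'll' -> l2, 'ddd' -> d3, 'yyyy' -> y4, 'uu' -> u2, 'tt' -> t2
Encoded: l2d3y4u2t2


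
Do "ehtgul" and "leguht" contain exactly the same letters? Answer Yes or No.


String 1: 'ehtgul' -> sorted: 'eghltu'
String 2: 'leguht' -> sorted: 'eghltu'
Compare sorted forms: 'eghltu' == 'eghltu'
Anagram: Yes


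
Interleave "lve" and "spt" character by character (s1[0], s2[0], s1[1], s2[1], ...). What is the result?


String 1: 'lve'
String 2: 'spt'
Operation: alternate characters
Pairs: 'l'+'s', 'v'+'p', 'e'+'t'
Result: lsvpet


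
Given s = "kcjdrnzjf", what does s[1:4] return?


Input string: 'kcjdrnzjf'
Operation: slice [1:4]
Extract characters: s[1]='c', s[2]='j', s[3]='d'
Result: cjd


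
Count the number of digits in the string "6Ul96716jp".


Input string: '6Ul96716jp'
Operation: count digit characters (0-9)
Scan: '6'(digit), 'U', 'l', '9'(digit), '6'(digit), '7'(digit), '1'(digit), '6'(digit), 'j', 'p'
Digits found: 6
Result: 6


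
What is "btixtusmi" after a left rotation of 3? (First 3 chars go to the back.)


Input: 'btixtusmi', shift = 3
Operation: split at index 3 and swap parts
Front part s[0:3] = 'bti'
Back part s[3:] = 'xtusmi'
Rotated = back + front = 'xtusmi' + 'bti'
Result: xtusmibti


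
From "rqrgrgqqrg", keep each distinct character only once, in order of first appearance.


Input: 'rqrgrgqqrg'
Operation: keep first occurrence of each character
Scan: s[0]='r' new -> keep; s[1]='q' new -> keep; s[2]='r' seen -> skip; s[3]='g' new -> keep; s[4]='r' seen -> skip; s[5]='g' seen -> skip; s[6]='q' seen -> skip; s[7]='q' seen -> skip; s[8]='r' seen -> skip; s[9]='g' seen -> skip
Result: rqg


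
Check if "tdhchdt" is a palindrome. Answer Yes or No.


Input string: 'tdhchdt'
Reversed: 'tdhchdt'
Compare pairs: s[0]='t' vs s[6]='t' (match), s[1]='d' vs s[5]='d' (match), s[2]='h' vs s[4]='h' (match)
Palindrome: Yes


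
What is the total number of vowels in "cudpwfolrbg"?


Input string: 'cudpwfolrbg'
Operation: count vowels (a, e, i, o, u)
Scan: s[0]='c', s[1]='u' (vowel), s[2]='d', s[3]='p', s[4]='w', s[5]='f', s[6]='o' (vowel), s[7]='l', s[8]='r', s[9]='b', s[10]='g'
Vowels found: 2
Result: 2


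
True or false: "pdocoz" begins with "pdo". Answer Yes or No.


Input string: 'pdocoz'
Prefix to check: 'pdo'
First 3 characters of input: 'pdo'
Match: True
Result: Yes


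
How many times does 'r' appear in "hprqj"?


Input string: 'hprqj'
Target character: 'r'
Scan each position: s[2]='r'
Matches found at indices: 2
Total: 1


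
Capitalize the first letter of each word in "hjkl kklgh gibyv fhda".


Input string: 'hjkl kklgh gibyv fhda'
Operation: capitalize first letter of each word
Word transformations: 'hjkl'->'Hjkl', 'kklgh'->'Kklgh', 'gibyv'->'Gibyv', 'fhda'->'Fhda'
Result: Hjkl Kklgh Gibyv Fhda


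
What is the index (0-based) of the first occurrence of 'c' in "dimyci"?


Input string: 'dimyci'
Target: 'c'
Scanning left to right: s[0]='d', s[1]='i', s[2]='m', s[3]='y', s[4]='c'
First match at index: 4


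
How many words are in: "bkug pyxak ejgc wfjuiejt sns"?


Input string: 'bkug pyxak ejgc wfjuiejt sns'
Operation: split by spaces
Words found: 'bkug', 'pyxak', 'ejgc', 'wfjuiejt', 'sns'
Word count: 5


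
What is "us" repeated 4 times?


Input string: 'us'
Operation: repeat 4 times
Concatenation: 'us' + 'us' + 'us' + 'us'
Result: usususus


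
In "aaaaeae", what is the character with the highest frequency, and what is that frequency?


Input: 'aaaaeae'
Operation: tally each character
Counts: 'a':5, 'e':2
Maximum: 'a' appears 5 times


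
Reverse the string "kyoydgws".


Input string: 'kyoydgws'
Operation: reverse character order
Original order: 'k' -> 'y' -> 'o' -> 'y' -> 'd' -> 'g' -> 'w' -> 's'
Reversed order: 's' -> 'w' -> 'g' -> 'd' -> 'y' -> 'o' -> 'y' -> 'k'
Result: swgdyoyk


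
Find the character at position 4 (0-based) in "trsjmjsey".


Input string: 'trsjmjsey'
Operation: get character at index 4
Index mapping: s[0]='t', s[1]='r', s[2]='s', s[3]='j', s[4]='m'
Result: 'm'


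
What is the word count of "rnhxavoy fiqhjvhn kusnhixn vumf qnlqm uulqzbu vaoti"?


Input string: 'rnhxavoy fiqhjvhn kusnhixn vumf qnlqm uulqzbu vaoti'
Operation: split by spaces
Words found: 'rnhxavoy', 'fiqhjvhn', 'kusnhixn', 'vumf', 'qnlqm', 'uulqzbu', 'vaoti'
Word count: 7


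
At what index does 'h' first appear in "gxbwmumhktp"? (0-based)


Input string: 'gxbwmumhktp'
Target: 'h'
Scanning left to right: s[0]='g', s[1]='x', s[2]='b', s[3]='w', s[4]='m', s[5]='u', s[6]='m', s[7]='h'
First match at index: 7


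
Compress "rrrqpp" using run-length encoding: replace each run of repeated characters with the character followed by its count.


Input: 'rrrqpp'
Operation: identify consecutive runs
Runs: 'rrr' -> r3, 'q' -> q1, 'pp' -> p2
Encoded: r3q1p2


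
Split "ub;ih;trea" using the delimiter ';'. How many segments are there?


Input string: 'ub;ih;trea'
Delimiter: ';'
Split result: 'ub', 'ih', 'trea'
Number of parts: 3


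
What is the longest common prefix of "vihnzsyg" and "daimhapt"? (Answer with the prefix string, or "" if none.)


String 1: 'vihnzsyg'
String 2: 'daimhapt'
Compare position by position:
pos 0: 'v' vs 'd' differ -> stop
Longest common prefix: "" (length 0)


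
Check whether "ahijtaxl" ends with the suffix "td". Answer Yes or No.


Input string: 'ahijtaxl'
Suffix to check: 'td'
Last 2 characters of input: 'xl'
Match: False
Result: No


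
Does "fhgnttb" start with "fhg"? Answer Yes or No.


Input string: 'fhgnttb'
Prefix to check: 'fhg'
First 3 characters of input: 'fhg'
Match: True
Result: Yes


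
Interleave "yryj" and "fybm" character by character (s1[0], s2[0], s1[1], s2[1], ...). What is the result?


String 1: 'yryj'
String 2: 'fybm'
Operation: alternate characters
Pairs: 'y'+'f', 'r'+'y', 'y'+'b', 'j'+'m'
Result: yfryybjm


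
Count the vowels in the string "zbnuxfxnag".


Input string: 'zbnuxfxnag'
Operation: count vowels (a, e, i, o, u)
Scan: s[0]='z', s[1]='b', s[2]='n', s[3]='u' (vowel), s[4]='x', s[5]='f', s[6]='x', s[7]='n', s[8]='a' (vowel), s[9]='g'
Vowels found: 2
Result: 2


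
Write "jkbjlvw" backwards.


Input string: 'jkbjlvw'
Operation: reverse character order
Original order: 'j' -> 'k' -> 'b' -> 'j' -> 'l' -> 'v' -> 'w'
Reversed order: 'w' -> 'v' -> 'l' -> 'j' -> 'b' -> 'k' -> 'j'
Result: wvljbkj


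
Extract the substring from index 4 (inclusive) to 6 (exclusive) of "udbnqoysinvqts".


Input string: 'udbnqoysinvqts'
Operation: slice [4:6]
Extract characters: s[4]='q', s[5]='o'
Result: qo


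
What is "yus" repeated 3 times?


Input string: 'yus'
Operation: repeat 3 times
Concatenation: 'yus' + 'yus' + 'yus'
Result: yusyusyus


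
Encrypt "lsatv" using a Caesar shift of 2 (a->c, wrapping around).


Input: 'lsatv', shift = 2
Operation: for each letter, (position + 2) mod 26
Mapping: 'l'(11+2=13)->'n', 's'(18+2=20)->'u', 'a'(0+2=2)->'c', 't'(19+2=21)->'v', 'v'(21+2=23)->'x'
Result: nucvx


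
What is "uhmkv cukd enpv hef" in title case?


Input string: 'uhmkv cukd enpv hef'
Operation: capitalize first letter of each word
Word transformations: 'uhmkv'->'Uhmkv', 'cukd'->'Cukd', 'enpv'->'Enpv', 'hef'->'Hef'
Result: Uhmkv Cukd Enpv Hef


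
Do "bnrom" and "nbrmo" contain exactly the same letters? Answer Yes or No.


String 1: 'bnrom' -> sorted: 'bmnor'
String 2: 'nbrmo' -> sorted: 'bmnor'
Compare sorted forms: 'bmnor' == 'bmnor'
Anagram: Yes


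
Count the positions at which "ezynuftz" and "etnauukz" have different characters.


String 1: 'ezynuftz'
String 2: 'etnauukz'
Compare each position: pos 0: 'e'=='e', pos 1: 'z'!='t', pos 2: 'y'!='n', pos 3: 'n'!='a', pos 4: 'u'=='u', pos 5: 'f'!='u', pos 6: 't'!='k', pos 7: 'z'=='z'
Differing positions: 5
Hamming distance: 5


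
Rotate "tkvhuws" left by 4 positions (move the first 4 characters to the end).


Input: 'tkvhuws', shift = 4
Operation: split at index 4 and swap parts
Front part s[0:4] = 'tkvh'
Back part s[4:] = 'uws'
Rotated = back + front = 'uws' + 'tkvh'
Result: uwstkvh


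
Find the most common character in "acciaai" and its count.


Input: 'acciaai'
Operation: tally each character
Counts: 'a':3, 'c':2, 'i':2
Maximum: 'a' appears 3 times


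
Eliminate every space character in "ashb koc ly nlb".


Input string: 'ashb koc ly nlb'
Operation: remove all spaces
Words: 'ashb', 'koc', 'ly', 'nlb'
Join without spaces: ashbkoclynlb


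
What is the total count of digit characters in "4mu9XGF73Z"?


Input string: '4mu9XGF73Z'
Operation: count digit characters (0-9)
Scan: '4'(digit), 'm', 'u', '9'(digit), 'X', 'G', 'F', '7'(digit), '3'(digit), 'Z'
Digits found: 4
Result: 4


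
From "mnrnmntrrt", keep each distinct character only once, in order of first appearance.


Input: 'mnrnmntrrt'
Operation: keep first occurrence of each character
Scan: s[0]='m' new -> keep; s[1]='n' new -> keep; s[2]='r' new -> keep; s[3]='n' seen -> skip; s[4]='m' seen -> skip; s[5]='n' seen -> skip; s[6]='t' new -> keep; s[7]='r' seen -> skip; s[8]='r' seen -> skip; s[9]='t' seen -> skip
Result: mnrt


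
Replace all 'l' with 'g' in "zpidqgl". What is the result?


Input string: 'zpidqgl'
Operation: replace 'l' with 'g'
Positions of 'l': 6
After replacement: zpidqgg


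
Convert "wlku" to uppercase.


Input string: 'wlku'
Operation: convert each letter to uppercase
Mapping: 'w'->'W', 'l'->'L', 'k'->'K', 'u'->'U'
Result: WLKU


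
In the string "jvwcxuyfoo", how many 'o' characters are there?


Input string: 'jvwcxuyfoo'
Target character: 'o'
Scan each position: s[8]='o', s[9]='o'
Matches found at indices: 8, 9
Total: 2


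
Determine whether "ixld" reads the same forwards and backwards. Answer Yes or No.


Input string: 'ixld'
Reversed: 'dlxi'
Compare pairs: s[0]='i' vs s[3]='d' (mismatch), s[1]='x' vs s[2]='l' (mismatch)
Palindrome: No


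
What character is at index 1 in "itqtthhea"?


Input string: 'itqtthhea'
Operation: get character at index 1
Index mapping: s[0]='i', s[1]='t'
Result: 't'


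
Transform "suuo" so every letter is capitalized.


Input string: 'suuo'
Operation: convert each letter to uppercase
Mapping: 's'->'S', 'u'->'U', 'u'->'U', 'o'->'O'
Result: SUUO


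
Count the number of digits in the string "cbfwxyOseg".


Input string: 'cbfwxyOseg'
Operation: count digit characters (0-9)
Scan: 'c', 'b', 'f', 'w', 'x', 'y', 'O', 's', 'e', 'g'
Digits found: 0
Result: 0


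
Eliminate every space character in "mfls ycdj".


Input string: 'mfls ycdj'
Operation: remove all spaces
Words: 'mfls', 'ycdj'
Join without spaces: mflsycdj


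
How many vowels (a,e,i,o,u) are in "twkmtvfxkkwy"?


Input string: 'twkmtvfxkkwy'
Operation: count vowels (a, e, i, o, u)
Scan: s[0]='t', s[1]='w', s[2]='k', s[3]='m', s[4]='t', s[5]='v', s[6]='f', s[7]='x', s[8]='k', s[9]='k', s[10]='w', s[11]='y'
Vowels found: 0
Result: 0


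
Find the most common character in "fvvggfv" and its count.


Input: 'fvvggfv'
Operation: tally each character
Counts: 'f':2, 'g':2, 'v':3
Maximum: 'v' appears 3 times


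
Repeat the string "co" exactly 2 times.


Input string: 'co'
Operation: repeat 2 times
Concatenation: 'co' + 'co'
Result: coco


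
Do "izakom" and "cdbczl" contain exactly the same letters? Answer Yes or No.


String 1: 'izakom' -> sorted: 'aikmoz'
String 2: 'cdbczl' -> sorted: 'bccdlz'
Compare sorted forms: 'aikmoz' != 'bccdlz'
Anagram: No


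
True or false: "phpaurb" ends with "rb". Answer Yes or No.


Input string: 'phpaurb'
Suffix to check: 'rb'
Last 2 characters of input: 'rb'
Match: True
Result: Yes


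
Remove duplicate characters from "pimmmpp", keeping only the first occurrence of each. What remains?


Input: 'pimmmpp'
Operation: keep first occurrence of each character
Scan: s[0]='p' new -> keep; s[1]='i' new -> keep; s[2]='m' new -> keep; s[3]='m' seen -> skip; s[4]='m' seen -> skip; s[5]='p' seen -> skip; s[6]='p' seen -> skip
Result: pim


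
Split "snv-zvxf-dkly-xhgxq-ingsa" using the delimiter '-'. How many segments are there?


Input string: 'snv-zvxf-dkly-xhgxq-ingsa'
Delimiter: '-'
Split result: 'snv', 'zvxf', 'dkly', 'xhgxq', 'ingsa'
Number of parts: 5


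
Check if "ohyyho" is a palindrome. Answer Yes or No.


Input string: 'ohyyho'
Reversed: 'ohyyho'
Compare pairs: s[0]='o' vs s[5]='o' (match), s[1]='h' vs s[4]='h' (match), s[2]='y' vs s[3]='y' (match)
Palindrome: Yes


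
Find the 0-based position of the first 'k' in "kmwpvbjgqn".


Input string: 'kmwpvbjgqn'
Target: 'k'
Scanning left to right: s[0]='k'
First match at index: 0


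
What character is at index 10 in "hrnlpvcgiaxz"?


Input string: 'hrnlpvcgiaxz'
Operation: get character at index 10
Index mapping: s[0]='h', s[1]='r', s[2]='n', s[3]='l', s[4]='p', s[5]='v', s[6]='c', s[7]='g', s[8]='i', s[9]='a', s[10]='x'
Result: 'x'


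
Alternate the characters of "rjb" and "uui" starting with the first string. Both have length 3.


String 1: 'rjb'
String 2: 'uui'
Operation: alternate characters
Pairs: 'r'+'u', 'j'+'u', 'b'+'i'
Result: rujubi


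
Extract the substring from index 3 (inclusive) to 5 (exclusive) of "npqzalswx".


Input string: 'npqzalswx'
Operation: slice [3:5]
Extract characters: s[3]='z', s[4]='a'
Result: za


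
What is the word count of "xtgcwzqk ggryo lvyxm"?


Input string: 'xtgcwzqk ggryo lvyxm'
Operation: split by spaces
Words found: 'xtgcwzqk', 'ggryo', 'lvyxm'
Word count: 3


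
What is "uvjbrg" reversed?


Input string: 'uvjbrg'
Operation: reverse character order
Original order: 'u' -> 'v' -> 'j' -> 'b' -> 'r' -> 'g'
Reversed order: 'g' -> 'r' -> 'b' -> 'j' -> 'v' -> 'u'
Result: grbjvu


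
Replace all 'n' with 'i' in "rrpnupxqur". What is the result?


Input string: 'rrpnupxqur'
Operation: replace 'n' with 'i'
Positions of 'n': 3
After replacement: rrpiupxqur


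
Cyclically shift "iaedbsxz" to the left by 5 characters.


Input: 'iaedbsxz', shift = 5
Operation: split at index 5 and swap parts
Front part s[0:5] = 'iaedb'
Back part s[5:] = 'sxz'
Rotated = back + front = 'sxz' + 'iaedb'
Result: sxziaedb


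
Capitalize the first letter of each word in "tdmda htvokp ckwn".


Input string: 'tdmda htvokp ckwn'
Operation: capitalize first letter of each word
Word transformations: 'tdmda'->'Tdmda', 'htvokp'->'Htvokp', 'ckwn'->'Ckwn'
Result: Tdmda Htvokp Ckwn


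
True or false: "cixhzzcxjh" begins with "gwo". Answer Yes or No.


Input string: 'cixhzzcxjh'
Prefix to check: 'gwo'
First 3 characters of input: 'cix'
Match: False
Result: No


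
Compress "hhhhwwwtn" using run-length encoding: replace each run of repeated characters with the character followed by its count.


Input: 'hhhhwwwtn'
Operation: identify consecutive runs
Runs: 'hhhh' -> h4, 'www' -> w3, 't' -> t1, 'n' -> n1
Encoded: h4w3t1n1


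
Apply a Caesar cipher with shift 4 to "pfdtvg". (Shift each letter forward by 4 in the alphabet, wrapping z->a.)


Input: 'pfdtvg', shift = 4
Operation: for each letter, (position + 4) mod 26
Mapping: 'p'(15+4=19)->'t', 'f'(5+4=9)->'j', 'd'(3+4=7)->'h', 't'(19+4=23)->'x', 'v'(21+4=25)->'z', 'g'(6+4=10)->'k'
Result: tjhxzk


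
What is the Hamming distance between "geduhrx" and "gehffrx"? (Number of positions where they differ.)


String 1: 'geduhrx'
String 2: 'gehffrx'
Compare each position: pos 0: 'g'=='g', pos 1: 'e'=='e', pos 2: 'd'!='h', pos 3: 'u'!='f', pos 4: 'h'!='f', pos 5: 'r'=='r', pos 6: 'x'=='x'
Differing positions: 3
Hamming distance: 3


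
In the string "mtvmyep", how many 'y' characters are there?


Input string: 'mtvmyep'
Target character: 'y'
Scan each position: s[4]='y'
Matches found at indices: 4
Total: 1


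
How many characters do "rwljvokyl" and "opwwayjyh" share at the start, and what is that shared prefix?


String 1: 'rwljvokyl'
String 2: 'opwwayjyh'
Compare position by position:
pos 0: 'r' vs 'o' differ -> stop
Longest common prefix: "" (length 0)


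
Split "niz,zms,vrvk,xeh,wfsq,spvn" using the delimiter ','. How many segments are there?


Input string: 'niz,zms,vrvk,xeh,wfsq,spvn'
Delimiter: ','
Split result: 'niz', 'zms', 'vrvk', 'xeh', 'wfsq', 'spvn'
Number of parts: 6


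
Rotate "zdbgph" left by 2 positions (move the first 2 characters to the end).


Input: 'zdbgph', shift = 2
Operation: split at index 2 and swap parts
Front part s[0:2] = 'zd'
Back part s[2:] = 'bgph'
Rotated = back + front = 'bgph' + 'zd'
Result: bgphzd


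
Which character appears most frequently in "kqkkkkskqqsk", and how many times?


Input: 'kqkkkkskqqsk'
Operation: tally each character
Counts: 'k':7, 'q':3, 's':2
Maximum: 'k' appears 7 times


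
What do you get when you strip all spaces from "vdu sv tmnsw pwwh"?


Input string: 'vdu sv tmnsw pwwh'
Operation: remove all spaces
Words: 'vdu', 'sv', 'tmnsw', 'pwwh'
Join without spaces: vdusvtmnswpwwh


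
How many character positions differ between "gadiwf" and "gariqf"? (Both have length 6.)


String 1: 'gadiwf'
String 2: 'gariqf'
Compare each position: pos 0: 'g'=='g', pos 1: 'a'=='a', pos 2: 'd'!='r', pos 3: 'i'=='i', pos 4: 'w'!='q', pos 5: 'f'=='f'
Differing positions: 2
Hamming distance: 2


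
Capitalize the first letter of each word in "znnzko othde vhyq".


Input string: 'znnzko othde vhyq'
Operation: capitalize first letter of each word
Word transformations: 'znnzko'->'Znnzko', 'othde'->'Othde', 'vhyq'->'Vhyq'
Result: Znnzko Othde Vhyq


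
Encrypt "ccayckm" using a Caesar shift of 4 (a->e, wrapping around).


Input: 'ccayckm', shift = 4
Operation: for each letter, (position + 4) mod 26
Mapping: 'c'(2+4=6)->'g', 'c'(2+4=6)->'g', 'a'(0+4=4)->'e', 'y'(24+4=28, 28 mod 26=2)->'c', 'c'(2+4=6)->'g', 'k'(10+4=14)->'o', 'm'(12+4=16)->'q'
Result: ggecgoq


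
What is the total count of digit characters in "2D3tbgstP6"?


Input string: '2D3tbgstP6'
Operation: count digit characters (0-9)
Scan: '2'(digit), 'D', '3'(digit), 't', 'b', 'g', 's', 't', 'P', '6'(digit)
Digits found: 3
Result: 3


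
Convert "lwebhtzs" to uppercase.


Input string: 'lwebhtzs'
Operation: convert each letter to uppercase
Mapping: 'l'->'L', 'w'->'W', 'e'->'E', 'b'->'B', 'h'->'H', 't'->'T', 'z'->'Z', 's'->'S'
Result: LWEBHTZS


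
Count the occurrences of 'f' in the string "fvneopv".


Input string: 'fvneopv'
Target character: 'f'
Scan each position: s[0]='f'
Matches found at indices: 0
Total: 1


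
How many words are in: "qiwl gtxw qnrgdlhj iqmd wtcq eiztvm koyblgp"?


Input string: 'qiwl gtxw qnrgdlhj iqmd wtcq eiztvm koyblgp'
Operation: split by spaces
Words found: 'qiwl', 'gtxw', 'qnrgdlhj', 'iqmd', 'wtcq', 'eiztvm', 'koyblgp'
Word count: 7


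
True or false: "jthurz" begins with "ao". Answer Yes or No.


Input string: 'jthurz'
Prefix to check: 'ao'
First 2 characters of input: 'jt'
Match: False
Result: No


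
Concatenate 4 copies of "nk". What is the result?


Input string: 'nk'
Operation: repeat 4 times
Concatenation: 'nk' + 'nk' + 'nk' + 'nk'
Result: nknknknk


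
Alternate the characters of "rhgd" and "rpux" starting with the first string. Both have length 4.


String 1: 'rhgd'
String 2: 'rpux'
Operation: alternate characters
Pairs: 'r'+'r', 'h'+'p', 'g'+'u', 'd'+'x'
Result: rrhpgudx


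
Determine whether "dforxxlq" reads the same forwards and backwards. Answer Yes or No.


Input string: 'dforxxlq'
Reversed: 'qlxxrofd'
Compare pairs: s[0]='d' vs s[7]='q' (mismatch), s[1]='f' vs s[6]='l' (mismatch), s[2]='o' vs s[5]='x' (mismatch), s[3]='r' vs s[4]='x' (mismatch)
Palindrome: No


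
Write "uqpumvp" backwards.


Input string: 'uqpumvp'
Operation: reverse character order
Original order: 'u' -> 'q' -> 'p' -> 'u' -> 'm' -> 'v' -> 'p'
Reversed order: 'p' -> 'v' -> 'm' -> 'u' -> 'p' -> 'q' -> 'u'
Result: pvmupqu


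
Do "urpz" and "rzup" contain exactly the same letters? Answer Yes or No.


String 1: 'urpz' -> sorted: 'pruz'
String 2: 'rzup' -> sorted: 'pruz'
Compare sorted forms: 'pruz' == 'pruz'
Anagram: Yes


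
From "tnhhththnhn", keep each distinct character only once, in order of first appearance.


Input: 'tnhhththnhn'
Operation: keep first occurrence of each character
Scan: s[0]='t' new -> keep; s[1]='n' new -> keep; s[2]='h' new -> keep; s[3]='h' seen -> skip; s[4]='t' seen -> skip; s[5]='h' seen -> skip; s[6]='t' seen -> skip; s[7]='h' seen -> skip; s[8]='n' seen -> skip; s[9]='h' seen -> skip; s[10]='n' seen -> skip
Result: tnh


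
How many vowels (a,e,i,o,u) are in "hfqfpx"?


Input string: 'hfqfpx'
Operation: count vowels (a, e, i, o, u)
Scan: s[0]='h', s[1]='f', s[2]='q', s[3]='f', s[4]='p', s[5]='x'
Vowels found: 0
Result: 0


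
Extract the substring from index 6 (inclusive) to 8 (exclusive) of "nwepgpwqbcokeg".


Input string: 'nwepgpwqbcokeg'
Operation: slice [6:8]
Extract characters: s[6]='w', s[7]='q'
Result: wq


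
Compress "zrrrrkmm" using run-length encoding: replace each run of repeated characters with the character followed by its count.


Input: 'zrrrrkmm'
Operation: identify consecutive runs
Runs: 'z' -> z1, 'rrrr' -> r4, 'k' -> k1, 'mm' -> m2
Encoded: z1r4k1m2


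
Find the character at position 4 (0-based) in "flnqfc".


Input string: 'flnqfc'
Operation: get character at index 4
Index mapping: s[0]='f', s[1]='l', s[2]='n', s[3]='q', s[4]='f'
Result: 'f'


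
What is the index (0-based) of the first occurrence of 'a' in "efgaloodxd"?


Input string: 'efgaloodxd'
Target: 'a'
Scanning left to right: s[0]='e', s[1]='f', s[2]='g', s[3]='a'
First match at index: 3


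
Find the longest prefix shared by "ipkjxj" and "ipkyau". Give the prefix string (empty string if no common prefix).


String 1: 'ipkjxj'
String 2: 'ipkyau'
Compare position by position:
pos 0: 'i' vs 'i' match
pos 1: 'p' vs 'p' match
pos 2: 'k' vs 'k' match
pos 3: 'j' vs 'y' differ -> stop
Longest common prefix: "ipk" (length 3)


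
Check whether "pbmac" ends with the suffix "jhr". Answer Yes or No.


Input string: 'pbmac'
Suffix to check: 'jhr'
Last 3 characters of input: 'mac'
Match: False
Result: No


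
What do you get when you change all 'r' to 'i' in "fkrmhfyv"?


Input string: 'fkrmhfyv'
Operation: replace 'r' with 'i'
Positions of 'r': 2
After replacement: fkimhfyv


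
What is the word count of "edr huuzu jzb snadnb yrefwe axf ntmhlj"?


Input string: 'edr huuzu jzb snadnb yrefwe axf ntmhlj'
Operation: split by spaces
Words found: 'edr', 'huuzu', 'jzb', 'snadnb', 'yrefwe', 'axf', 'ntmhlj'
Word count: 7


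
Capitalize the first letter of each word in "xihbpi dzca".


Input string: 'xihbpi dzca'
Operation: capitalize first letter of each word
Word transformations: 'xihbpi'->'Xihbpi', 'dzca'->'Dzca'
Result: Xihbpi Dzca


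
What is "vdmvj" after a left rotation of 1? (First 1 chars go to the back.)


Input: 'vdmvj', shift = 1
Operation: split at index 1 and swap parts
Front part s[0:1] = 'v'
Back part s[1:] = 'dmvj'
Rotated = back + front = 'dmvj' + 'v'
Result: dmvjv


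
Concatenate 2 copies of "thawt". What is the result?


Input string: 'thawt'
Operation: repeat 2 times
Concatenation: 'thawt' + 'thawt'
Result: thawtthawt


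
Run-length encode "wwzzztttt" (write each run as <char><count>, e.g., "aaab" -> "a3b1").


Input: 'wwzzztttt'
Operation: identify consecutive runs
Runs: 'ww' -> w2, 'zzz' -> z3, 'tttt' -> t4
Encoded: w2z3t4


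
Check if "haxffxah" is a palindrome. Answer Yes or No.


Input string: 'haxffxah'
Reversed: 'haxffxah'
Compare pairs: s[0]='h' vs s[7]='h' (match), s[1]='a' vs s[6]='a' (match), s[2]='x' vs s[5]='x' (match), s[3]='f' vs s[4]='f' (match)
Palindrome: Yes


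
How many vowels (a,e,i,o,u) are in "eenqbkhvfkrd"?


Input string: 'eenqbkhvfkrd'
Operation: count vowels (a, e, i, o, u)
Scan: s[0]='e' (vowel), s[1]='e' (vowel), s[2]='n', s[3]='q', s[4]='b', s[5]='k', s[6]='h', s[7]='v', s[8]='f', s[9]='k', s[10]='r', s[11]='d'
Vowels found: 2
Result: 2


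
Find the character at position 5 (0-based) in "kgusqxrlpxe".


Input string: 'kgusqxrlpxe'
Operation: get character at index 5
Index mapping: s[0]='k', s[1]='g', s[2]='u', s[3]='s', s[4]='q', s[5]='x'
Result: 'x'


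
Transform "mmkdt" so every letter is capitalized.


Input string: 'mmkdt'
Operation: convert each letter to uppercase
Mapping: 'm'->'M', 'm'->'M', 'k'->'K', 'd'->'D', 't'->'T'
Result: MMKDT


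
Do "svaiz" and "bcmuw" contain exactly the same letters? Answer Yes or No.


String 1: 'svaiz' -> sorted: 'aisvz'
String 2: 'bcmuw' -> sorted: 'bcmuw'
Compare sorted forms: 'aisvz' != 'bcmuw'
Anagram: No


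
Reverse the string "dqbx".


Input string: 'dqbx'
Operation: reverse character order
Original order: 'd' -> 'q' -> 'b' -> 'x'
Reversed order: 'x' -> 'b' -> 'q' -> 'd'
Result: xbqd


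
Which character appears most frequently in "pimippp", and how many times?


Input: 'pimippp'
Operation: tally each character
Counts: 'i':2, 'm':1, 'p':4
Maximum: 'p' appears 4 times


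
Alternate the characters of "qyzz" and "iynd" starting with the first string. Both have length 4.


String 1: 'qyzz'
String 2: 'iynd'
Operation: alternate characters
Pairs: 'q'+'i', 'y'+'y', 'z'+'n', 'z'+'d'
Result: qiyyznzd
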